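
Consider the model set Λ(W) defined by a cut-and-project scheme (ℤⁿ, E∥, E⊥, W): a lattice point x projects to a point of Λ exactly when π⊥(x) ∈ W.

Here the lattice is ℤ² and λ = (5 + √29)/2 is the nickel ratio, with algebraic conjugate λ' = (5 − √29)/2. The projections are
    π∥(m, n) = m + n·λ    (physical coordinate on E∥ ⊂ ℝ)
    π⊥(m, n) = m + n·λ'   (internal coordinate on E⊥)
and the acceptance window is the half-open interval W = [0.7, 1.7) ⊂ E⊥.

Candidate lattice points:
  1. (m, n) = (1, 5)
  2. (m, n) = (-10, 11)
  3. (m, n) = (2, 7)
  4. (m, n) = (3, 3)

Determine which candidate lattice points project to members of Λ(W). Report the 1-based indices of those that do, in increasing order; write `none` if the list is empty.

λ' = (5−√29)/2 ≈ -0.1926.
[1] lift (1,5): star map gives 0.0371; window check 0.7 ≤ 0.0371 < 1.7 is false → out
[2] lift (-10,11): star map gives -12.1184; window check 0.7 ≤ -12.1184 < 1.7 is false → out
[3] lift (2,7): star map gives 0.6519; window check 0.7 ≤ 0.6519 < 1.7 is false → out
[4] lift (3,3): star map gives 2.4223; window check 0.7 ≤ 2.4223 < 1.7 is false → out

none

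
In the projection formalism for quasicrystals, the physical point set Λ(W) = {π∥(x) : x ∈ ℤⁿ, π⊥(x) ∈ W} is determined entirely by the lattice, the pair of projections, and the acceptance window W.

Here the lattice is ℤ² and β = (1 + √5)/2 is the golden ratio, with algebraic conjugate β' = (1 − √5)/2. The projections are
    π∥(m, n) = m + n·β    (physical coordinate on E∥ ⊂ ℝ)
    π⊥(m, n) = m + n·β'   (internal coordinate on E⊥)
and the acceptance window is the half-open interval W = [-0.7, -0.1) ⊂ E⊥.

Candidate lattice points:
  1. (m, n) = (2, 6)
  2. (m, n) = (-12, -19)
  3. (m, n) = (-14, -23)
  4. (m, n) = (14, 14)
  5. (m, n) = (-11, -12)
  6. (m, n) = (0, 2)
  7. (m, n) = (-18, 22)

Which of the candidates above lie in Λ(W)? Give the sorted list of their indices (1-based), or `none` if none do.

2

Numerically β ≈ 1.618034 and β' = −1/β ≈ -0.618034.
#1 (2,6): internal coord 2 + (6)·β' = -1.708204; -1.708204 ∉ [-0.7, -0.1) → out
#2 (-12,-19): internal coord -12 + (-19)·β' = -0.257354; -0.257354 ∈ [-0.7, -0.1) → IN Λ
#3 (-14,-23): internal coord -14 + (-23)·β' = +0.214782; +0.214782 ∉ [-0.7, -0.1) → out
#4 (14,14): internal coord 14 + (14)·β' = +5.347524; +5.347524 ∉ [-0.7, -0.1) → out
#5 (-11,-12): internal coord -11 + (-12)·β' = -3.583592; -3.583592 ∉ [-0.7, -0.1) → out
#6 (0,2): internal coord 0 + (2)·β' = -1.236068; -1.236068 ∉ [-0.7, -0.1) → out
#7 (-18,22): internal coord -18 + (22)·β' = -31.596748; -31.596748 ∉ [-0.7, -0.1) → out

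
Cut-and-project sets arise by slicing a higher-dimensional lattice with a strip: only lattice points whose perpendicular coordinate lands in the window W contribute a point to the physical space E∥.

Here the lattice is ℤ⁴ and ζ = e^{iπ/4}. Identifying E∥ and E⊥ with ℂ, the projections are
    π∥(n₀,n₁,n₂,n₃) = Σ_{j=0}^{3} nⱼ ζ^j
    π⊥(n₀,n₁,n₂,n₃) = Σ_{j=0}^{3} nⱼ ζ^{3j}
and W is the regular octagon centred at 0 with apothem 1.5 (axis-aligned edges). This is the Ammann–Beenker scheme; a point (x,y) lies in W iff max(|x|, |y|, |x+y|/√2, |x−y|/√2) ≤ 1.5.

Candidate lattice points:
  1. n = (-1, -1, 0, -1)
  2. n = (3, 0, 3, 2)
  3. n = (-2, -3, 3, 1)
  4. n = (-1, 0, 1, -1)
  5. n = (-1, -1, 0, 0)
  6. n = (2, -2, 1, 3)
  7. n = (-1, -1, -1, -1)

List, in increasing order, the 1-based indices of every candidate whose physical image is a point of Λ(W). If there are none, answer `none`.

π⊥(n) = n₀ + n₁ζ³ + n₂ζ⁶ + n₃ζ⁹ where ζ = e^{iπ/4}.
candidate 1: n = (-1, -1, 0, -1) → π⊥ ≈ (-1.0000, -1.4142); max(|x|,|y|,|x±y|/√2) = 1.7071 > 1.5 ⇒ ∉ W
candidate 2: n = (3, 0, 3, 2) → π⊥ ≈ (+4.4142, -1.5858); max(|x|,|y|,|x±y|/√2) = 4.4142 > 1.5 ⇒ ∉ W
candidate 3: n = (-2, -3, 3, 1) → π⊥ ≈ (+0.8284, -4.4142); max(|x|,|y|,|x±y|/√2) = 4.4142 > 1.5 ⇒ ∉ W
candidate 4: n = (-1, 0, 1, -1) → π⊥ ≈ (-1.7071, -1.7071); max(|x|,|y|,|x±y|/√2) = 2.4142 > 1.5 ⇒ ∉ W
candidate 5: n = (-1, -1, 0, 0) → π⊥ ≈ (-0.2929, -0.7071); max(|x|,|y|,|x±y|/√2) = 0.7071 ≤ 1.5 ⇒ ∈ W
candidate 6: n = (2, -2, 1, 3) → π⊥ ≈ (+5.5355, -0.2929); max(|x|,|y|,|x±y|/√2) = 5.5355 > 1.5 ⇒ ∉ W
candidate 7: n = (-1, -1, -1, -1) → π⊥ ≈ (-1.0000, -0.4142); max(|x|,|y|,|x±y|/√2) = 1.0000 ≤ 1.5 ⇒ ∈ W

5, 7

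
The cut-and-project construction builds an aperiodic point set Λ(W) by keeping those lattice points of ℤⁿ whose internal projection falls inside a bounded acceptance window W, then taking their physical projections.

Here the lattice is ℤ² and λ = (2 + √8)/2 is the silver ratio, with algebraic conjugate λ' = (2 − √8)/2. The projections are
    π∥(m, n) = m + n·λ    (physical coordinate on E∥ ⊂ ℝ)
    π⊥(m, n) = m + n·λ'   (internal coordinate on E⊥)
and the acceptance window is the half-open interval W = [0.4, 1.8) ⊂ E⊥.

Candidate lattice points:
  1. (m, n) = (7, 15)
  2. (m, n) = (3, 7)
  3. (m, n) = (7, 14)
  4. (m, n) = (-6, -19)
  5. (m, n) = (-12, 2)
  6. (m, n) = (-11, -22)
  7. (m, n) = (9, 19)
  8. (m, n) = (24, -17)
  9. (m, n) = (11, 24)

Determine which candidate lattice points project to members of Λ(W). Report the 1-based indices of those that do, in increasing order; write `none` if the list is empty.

Numerically λ ≈ 2.414214 and λ' = −1/λ ≈ -0.414214.
[1] lift (7,15): star map gives 0.786797; window check 0.4 ≤ 0.786797 < 1.8 is true → IN Λ
[2] lift (3,7): star map gives 0.100505; window check 0.4 ≤ 0.100505 < 1.8 is false → out
[3] lift (7,14): star map gives 1.201010; window check 0.4 ≤ 1.201010 < 1.8 is true → IN Λ
[4] lift (-6,-19): star map gives 1.870058; window check 0.4 ≤ 1.870058 < 1.8 is false → out
[5] lift (-12,2): star map gives -12.828427; window check 0.4 ≤ -12.828427 < 1.8 is false → out
[6] lift (-11,-22): star map gives -1.887302; window check 0.4 ≤ -1.887302 < 1.8 is false → out
[7] lift (9,19): star map gives 1.129942; window check 0.4 ≤ 1.129942 < 1.8 is true → IN Λ
[8] lift (24,-17): star map gives 31.041631; window check 0.4 ≤ 31.041631 < 1.8 is false → out
[9] lift (11,24): star map gives 1.058875; window check 0.4 ≤ 1.058875 < 1.8 is true → IN Λ

1, 3, 7, 9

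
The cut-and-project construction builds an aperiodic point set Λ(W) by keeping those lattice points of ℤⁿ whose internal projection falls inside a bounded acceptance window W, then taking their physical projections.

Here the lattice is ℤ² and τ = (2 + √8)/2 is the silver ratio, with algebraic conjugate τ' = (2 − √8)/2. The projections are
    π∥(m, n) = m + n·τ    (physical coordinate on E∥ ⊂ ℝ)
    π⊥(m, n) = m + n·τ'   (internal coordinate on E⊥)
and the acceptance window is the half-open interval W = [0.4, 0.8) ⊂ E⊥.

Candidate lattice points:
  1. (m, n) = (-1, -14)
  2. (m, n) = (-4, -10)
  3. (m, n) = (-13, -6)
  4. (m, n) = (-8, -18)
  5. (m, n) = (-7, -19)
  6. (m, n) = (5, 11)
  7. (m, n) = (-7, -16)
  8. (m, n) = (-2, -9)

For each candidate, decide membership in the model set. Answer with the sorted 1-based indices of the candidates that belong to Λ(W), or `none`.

6

τ' = (2−√8)/2 ≈ -0.4142.
#1 (-1,-14): internal coord -1 + (-14)·τ' = +4.7990; +4.7990 ∉ [0.4, 0.8) → out
#2 (-4,-10): internal coord -4 + (-10)·τ' = +0.1421; +0.1421 ∉ [0.4, 0.8) → out
#3 (-13,-6): internal coord -13 + (-6)·τ' = -10.5147; -10.5147 ∉ [0.4, 0.8) → out
#4 (-8,-18): internal coord -8 + (-18)·τ' = -0.5442; -0.5442 ∉ [0.4, 0.8) → out
#5 (-7,-19): internal coord -7 + (-19)·τ' = +0.8701; +0.8701 ∉ [0.4, 0.8) → out
#6 (5,11): internal coord 5 + (11)·τ' = +0.4437; +0.4437 ∈ [0.4, 0.8) → IN Λ
#7 (-7,-16): internal coord -7 + (-16)·τ' = -0.3726; -0.3726 ∉ [0.4, 0.8) → out
#8 (-2,-9): internal coord -2 + (-9)·τ' = +1.7279; +1.7279 ∉ [0.4, 0.8) → out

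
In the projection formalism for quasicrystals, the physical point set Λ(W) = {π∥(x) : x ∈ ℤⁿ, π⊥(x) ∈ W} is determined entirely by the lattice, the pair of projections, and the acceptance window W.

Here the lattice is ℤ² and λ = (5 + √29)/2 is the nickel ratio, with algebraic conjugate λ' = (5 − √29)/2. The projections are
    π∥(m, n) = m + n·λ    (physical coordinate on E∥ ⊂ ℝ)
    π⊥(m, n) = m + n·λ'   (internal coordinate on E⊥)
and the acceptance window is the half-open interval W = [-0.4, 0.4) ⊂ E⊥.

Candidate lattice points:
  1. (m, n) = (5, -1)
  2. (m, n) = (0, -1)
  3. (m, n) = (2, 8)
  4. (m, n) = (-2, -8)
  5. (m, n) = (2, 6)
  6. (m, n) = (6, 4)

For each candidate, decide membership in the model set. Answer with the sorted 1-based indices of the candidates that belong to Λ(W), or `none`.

2

Compute λ' = (5−√29)/2 = -0.1926, so π⊥(m,n) = m -0.1926·n.
candidate 1: (m,n)=(5,-1) → π∥ = 5-1·λ ≈ -0.1926, π⊥ = 5-1·λ' ≈ 5.1926 ∉ [-0.4, 0.4) ⇒ out
candidate 2: (m,n)=(0,-1) → π∥ = 0-1·λ ≈ -5.1926, π⊥ = 0-1·λ' ≈ 0.1926 ∈ [-0.4, 0.4) ⇒ IN Λ
candidate 3: (m,n)=(2,8) → π∥ = 2+8·λ ≈ 43.5407, π⊥ = 2+8·λ' ≈ 0.4593 ∉ [-0.4, 0.4) ⇒ out
candidate 4: (m,n)=(-2,-8) → π∥ = -2-8·λ ≈ -43.5407, π⊥ = -2-8·λ' ≈ -0.4593 ∉ [-0.4, 0.4) ⇒ out
candidate 5: (m,n)=(2,6) → π∥ = 2+6·λ ≈ 33.1555, π⊥ = 2+6·λ' ≈ 0.8445 ∉ [-0.4, 0.4) ⇒ out
candidate 6: (m,n)=(6,4) → π∥ = 6+4·λ ≈ 26.7703, π⊥ = 6+4·λ' ≈ 5.2297 ∉ [-0.4, 0.4) ⇒ out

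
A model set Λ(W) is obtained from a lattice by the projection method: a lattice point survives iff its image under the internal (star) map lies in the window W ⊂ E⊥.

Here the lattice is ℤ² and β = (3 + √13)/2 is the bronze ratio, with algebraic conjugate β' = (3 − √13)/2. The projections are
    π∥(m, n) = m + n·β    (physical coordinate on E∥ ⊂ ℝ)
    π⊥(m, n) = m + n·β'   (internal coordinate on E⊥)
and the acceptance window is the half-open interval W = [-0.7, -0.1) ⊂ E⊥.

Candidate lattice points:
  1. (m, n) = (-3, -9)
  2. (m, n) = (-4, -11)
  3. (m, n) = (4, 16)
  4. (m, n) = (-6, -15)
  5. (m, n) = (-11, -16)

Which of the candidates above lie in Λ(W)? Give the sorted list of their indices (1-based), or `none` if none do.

Compute β' = (3−√13)/2 = -0.302776, so π⊥(m,n) = m -0.302776·n.
#1 (-3,-9): internal coord -3 + (-9)·β' = -0.275019; -0.275019 ∈ [-0.7, -0.1) → IN Λ
#2 (-4,-11): internal coord -4 + (-11)·β' = -0.669468; -0.669468 ∈ [-0.7, -0.1) → IN Λ
#3 (4,16): internal coord 4 + (16)·β' = -0.844410; -0.844410 ∉ [-0.7, -0.1) → out
#4 (-6,-15): internal coord -6 + (-15)·β' = -1.458365; -1.458365 ∉ [-0.7, -0.1) → out
#5 (-11,-16): internal coord -11 + (-16)·β' = -6.155590; -6.155590 ∉ [-0.7, -0.1) → out

1, 2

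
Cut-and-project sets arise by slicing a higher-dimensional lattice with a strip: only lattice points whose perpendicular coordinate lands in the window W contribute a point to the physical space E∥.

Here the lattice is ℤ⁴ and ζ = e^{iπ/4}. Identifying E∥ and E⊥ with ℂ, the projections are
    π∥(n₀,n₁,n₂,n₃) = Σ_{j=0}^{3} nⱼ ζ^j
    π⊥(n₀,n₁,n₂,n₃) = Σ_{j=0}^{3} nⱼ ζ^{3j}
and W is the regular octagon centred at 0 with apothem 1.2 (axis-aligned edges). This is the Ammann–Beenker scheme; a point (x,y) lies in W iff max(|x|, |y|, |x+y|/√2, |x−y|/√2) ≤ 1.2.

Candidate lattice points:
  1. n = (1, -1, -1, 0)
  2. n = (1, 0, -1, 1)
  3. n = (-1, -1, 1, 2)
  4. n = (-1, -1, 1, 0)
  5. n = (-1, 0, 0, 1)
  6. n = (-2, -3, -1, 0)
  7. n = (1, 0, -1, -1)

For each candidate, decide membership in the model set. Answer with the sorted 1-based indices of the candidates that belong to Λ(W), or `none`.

With ζ = e^{iπ/4} the internal vectors are ζ^0,ζ^3,ζ^6,ζ^9.
#1 (1, -1, -1, 0): internal (1.7071, 0.2929); octagon support 1.7071 vs apothem 1.2 → ∉ W
#2 (1, 0, -1, 1): internal (1.7071, 1.7071); octagon support 2.4142 vs apothem 1.2 → ∉ W
#3 (-1, -1, 1, 2): internal (1.1213, -0.2929); octagon support 1.1213 vs apothem 1.2 → ∈ W
#4 (-1, -1, 1, 0): internal (-0.2929, -1.7071); octagon support 1.7071 vs apothem 1.2 → ∉ W
#5 (-1, 0, 0, 1): internal (-0.2929, 0.7071); octagon support 0.7071 vs apothem 1.2 → ∈ W
#6 (-2, -3, -1, 0): internal (0.1213, -1.1213); octagon support 1.1213 vs apothem 1.2 → ∈ W
#7 (1, 0, -1, -1): internal (0.2929, 0.2929); octagon support 0.4142 vs apothem 1.2 → ∈ W

3, 5, 6, 7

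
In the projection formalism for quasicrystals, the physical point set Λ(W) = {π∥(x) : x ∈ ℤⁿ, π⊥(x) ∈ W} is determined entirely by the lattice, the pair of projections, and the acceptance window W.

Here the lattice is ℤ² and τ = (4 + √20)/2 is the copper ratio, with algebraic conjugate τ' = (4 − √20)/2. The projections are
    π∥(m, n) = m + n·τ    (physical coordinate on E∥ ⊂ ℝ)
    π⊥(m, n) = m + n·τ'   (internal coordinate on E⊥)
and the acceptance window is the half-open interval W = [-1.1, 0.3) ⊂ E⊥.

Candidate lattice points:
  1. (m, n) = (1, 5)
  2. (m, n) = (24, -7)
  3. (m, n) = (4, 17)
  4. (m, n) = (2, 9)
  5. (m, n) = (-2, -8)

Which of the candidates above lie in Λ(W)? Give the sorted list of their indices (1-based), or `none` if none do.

1, 3, 4, 5

Numerically τ ≈ 4.2361 and τ' = −1/τ ≈ -0.2361.
candidate 1: (m,n)=(1,5) → π∥ = 1+5·τ ≈ 22.1803, π⊥ = 1+5·τ' ≈ -0.1803 ∈ [-1.1, 0.3) ⇒ IN Λ
candidate 2: (m,n)=(24,-7) → π∥ = 24-7·τ ≈ -5.6525, π⊥ = 24-7·τ' ≈ 25.6525 ∉ [-1.1, 0.3) ⇒ out
candidate 3: (m,n)=(4,17) → π∥ = 4+17·τ ≈ 76.0132, π⊥ = 4+17·τ' ≈ -0.0132 ∈ [-1.1, 0.3) ⇒ IN Λ
candidate 4: (m,n)=(2,9) → π∥ = 2+9·τ ≈ 40.1246, π⊥ = 2+9·τ' ≈ -0.1246 ∈ [-1.1, 0.3) ⇒ IN Λ
candidate 5: (m,n)=(-2,-8) → π∥ = -2-8·τ ≈ -35.8885, π⊥ = -2-8·τ' ≈ -0.1115 ∈ [-1.1, 0.3) ⇒ IN Λ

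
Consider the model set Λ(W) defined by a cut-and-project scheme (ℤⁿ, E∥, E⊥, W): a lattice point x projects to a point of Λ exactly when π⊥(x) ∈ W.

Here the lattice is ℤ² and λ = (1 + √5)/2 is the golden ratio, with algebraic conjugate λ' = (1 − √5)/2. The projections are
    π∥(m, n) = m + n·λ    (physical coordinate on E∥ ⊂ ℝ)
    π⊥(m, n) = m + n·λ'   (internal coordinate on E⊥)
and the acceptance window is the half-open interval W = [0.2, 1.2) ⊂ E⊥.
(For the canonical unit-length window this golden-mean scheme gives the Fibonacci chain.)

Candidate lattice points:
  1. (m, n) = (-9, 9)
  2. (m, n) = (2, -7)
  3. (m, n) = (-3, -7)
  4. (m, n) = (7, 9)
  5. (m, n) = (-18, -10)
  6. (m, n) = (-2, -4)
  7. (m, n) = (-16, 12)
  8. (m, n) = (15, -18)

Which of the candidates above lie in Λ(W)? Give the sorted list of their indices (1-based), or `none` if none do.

λ' = (1−√5)/2 ≈ -0.618034.
candidate 1: (m,n)=(-9,9) → π∥ = -9+9·λ ≈ 5.562306, π⊥ = -9+9·λ' ≈ -14.562306 ∉ [0.2, 1.2) ⇒ out
candidate 2: (m,n)=(2,-7) → π∥ = 2-7·λ ≈ -9.326238, π⊥ = 2-7·λ' ≈ 6.326238 ∉ [0.2, 1.2) ⇒ out
candidate 3: (m,n)=(-3,-7) → π∥ = -3-7·λ ≈ -14.326238, π⊥ = -3-7·λ' ≈ 1.326238 ∉ [0.2, 1.2) ⇒ out
candidate 4: (m,n)=(7,9) → π∥ = 7+9·λ ≈ 21.562306, π⊥ = 7+9·λ' ≈ 1.437694 ∉ [0.2, 1.2) ⇒ out
candidate 5: (m,n)=(-18,-10) → π∥ = -18-10·λ ≈ -34.180340, π⊥ = -18-10·λ' ≈ -11.819660 ∉ [0.2, 1.2) ⇒ out
candidate 6: (m,n)=(-2,-4) → π∥ = -2-4·λ ≈ -8.472136, π⊥ = -2-4·λ' ≈ 0.472136 ∈ [0.2, 1.2) ⇒ IN Λ
candidate 7: (m,n)=(-16,12) → π∥ = -16+12·λ ≈ 3.416408, π⊥ = -16+12·λ' ≈ -23.416408 ∉ [0.2, 1.2) ⇒ out
candidate 8: (m,n)=(15,-18) → π∥ = 15-18·λ ≈ -14.124612, π⊥ = 15-18·λ' ≈ 26.124612 ∉ [0.2, 1.2) ⇒ out

6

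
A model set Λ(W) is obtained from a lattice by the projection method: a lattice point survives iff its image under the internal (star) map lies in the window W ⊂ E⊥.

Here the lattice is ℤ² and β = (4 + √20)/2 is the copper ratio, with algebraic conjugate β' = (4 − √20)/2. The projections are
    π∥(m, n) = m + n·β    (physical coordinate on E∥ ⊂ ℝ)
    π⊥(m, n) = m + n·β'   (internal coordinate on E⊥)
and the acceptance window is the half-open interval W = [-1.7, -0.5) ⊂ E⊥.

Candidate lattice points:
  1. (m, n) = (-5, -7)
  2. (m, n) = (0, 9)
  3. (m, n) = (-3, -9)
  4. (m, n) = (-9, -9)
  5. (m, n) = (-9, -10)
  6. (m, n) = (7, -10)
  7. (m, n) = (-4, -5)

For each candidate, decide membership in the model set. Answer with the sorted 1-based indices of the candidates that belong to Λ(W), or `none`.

β' = (4−√20)/2 ≈ -0.2361.
[1] lift (-5,-7): star map gives -3.3475; window check -1.7 ≤ -3.3475 < -0.5 is false → out
[2] lift (0,9): star map gives -2.1246; window check -1.7 ≤ -2.1246 < -0.5 is false → out
[3] lift (-3,-9): star map gives -0.8754; window check -1.7 ≤ -0.8754 < -0.5 is true → IN Λ
[4] lift (-9,-9): star map gives -6.8754; window check -1.7 ≤ -6.8754 < -0.5 is false → out
[5] lift (-9,-10): star map gives -6.6393; window check -1.7 ≤ -6.6393 < -0.5 is false → out
[6] lift (7,-10): star map gives 9.3607; window check -1.7 ≤ 9.3607 < -0.5 is false → out
[7] lift (-4,-5): star map gives -2.8197; window check -1.7 ≤ -2.8197 < -0.5 is false → out

3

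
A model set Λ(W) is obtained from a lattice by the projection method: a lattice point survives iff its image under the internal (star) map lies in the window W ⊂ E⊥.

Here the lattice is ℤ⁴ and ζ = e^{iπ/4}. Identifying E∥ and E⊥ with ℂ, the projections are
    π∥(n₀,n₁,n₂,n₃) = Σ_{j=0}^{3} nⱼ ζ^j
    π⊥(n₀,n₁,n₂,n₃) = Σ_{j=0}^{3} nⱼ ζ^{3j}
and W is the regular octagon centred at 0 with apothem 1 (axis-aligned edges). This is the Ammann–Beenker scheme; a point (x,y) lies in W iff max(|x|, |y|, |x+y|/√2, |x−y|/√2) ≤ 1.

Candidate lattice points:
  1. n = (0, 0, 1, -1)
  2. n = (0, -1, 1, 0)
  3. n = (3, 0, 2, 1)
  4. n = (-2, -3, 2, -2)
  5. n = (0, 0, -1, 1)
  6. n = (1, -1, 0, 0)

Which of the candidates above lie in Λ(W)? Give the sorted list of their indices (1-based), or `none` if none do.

none

With ζ = e^{iπ/4} the internal vectors are ζ^0,ζ^3,ζ^6,ζ^9.
#1 (0, 0, 1, -1): internal (-0.7071, -1.7071); octagon support 1.7071 vs apothem 1 → ∉ W
#2 (0, -1, 1, 0): internal (0.7071, -1.7071); octagon support 1.7071 vs apothem 1 → ∉ W
#3 (3, 0, 2, 1): internal (3.7071, -1.2929); octagon support 3.7071 vs apothem 1 → ∉ W
#4 (-2, -3, 2, -2): internal (-1.2929, -5.5355); octagon support 5.5355 vs apothem 1 → ∉ W
#5 (0, 0, -1, 1): internal (0.7071, 1.7071); octagon support 1.7071 vs apothem 1 → ∉ W
#6 (1, -1, 0, 0): internal (1.7071, -0.7071); octagon support 1.7071 vs apothem 1 → ∉ W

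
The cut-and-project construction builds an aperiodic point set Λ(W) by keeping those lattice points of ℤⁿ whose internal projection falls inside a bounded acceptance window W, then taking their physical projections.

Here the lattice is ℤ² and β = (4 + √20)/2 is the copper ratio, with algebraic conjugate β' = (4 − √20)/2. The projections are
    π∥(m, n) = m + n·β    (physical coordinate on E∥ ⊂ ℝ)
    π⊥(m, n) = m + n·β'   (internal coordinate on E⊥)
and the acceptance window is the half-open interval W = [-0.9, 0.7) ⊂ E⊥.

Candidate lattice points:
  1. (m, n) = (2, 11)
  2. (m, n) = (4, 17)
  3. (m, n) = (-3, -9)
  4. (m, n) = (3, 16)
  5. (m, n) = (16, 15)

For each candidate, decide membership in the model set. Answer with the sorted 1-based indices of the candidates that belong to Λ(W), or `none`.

Numerically β ≈ 4.236068 and β' = −1/β ≈ -0.236068.
#1 (2,11): internal coord 2 + (11)·β' = -0.596748; -0.596748 ∈ [-0.9, 0.7) → IN Λ
#2 (4,17): internal coord 4 + (17)·β' = -0.013156; -0.013156 ∈ [-0.9, 0.7) → IN Λ
#3 (-3,-9): internal coord -3 + (-9)·β' = -0.875388; -0.875388 ∈ [-0.9, 0.7) → IN Λ
#4 (3,16): internal coord 3 + (16)·β' = -0.777088; -0.777088 ∈ [-0.9, 0.7) → IN Λ
#5 (16,15): internal coord 16 + (15)·β' = +12.458980; +12.458980 ∉ [-0.9, 0.7) → out

1, 2, 3, 4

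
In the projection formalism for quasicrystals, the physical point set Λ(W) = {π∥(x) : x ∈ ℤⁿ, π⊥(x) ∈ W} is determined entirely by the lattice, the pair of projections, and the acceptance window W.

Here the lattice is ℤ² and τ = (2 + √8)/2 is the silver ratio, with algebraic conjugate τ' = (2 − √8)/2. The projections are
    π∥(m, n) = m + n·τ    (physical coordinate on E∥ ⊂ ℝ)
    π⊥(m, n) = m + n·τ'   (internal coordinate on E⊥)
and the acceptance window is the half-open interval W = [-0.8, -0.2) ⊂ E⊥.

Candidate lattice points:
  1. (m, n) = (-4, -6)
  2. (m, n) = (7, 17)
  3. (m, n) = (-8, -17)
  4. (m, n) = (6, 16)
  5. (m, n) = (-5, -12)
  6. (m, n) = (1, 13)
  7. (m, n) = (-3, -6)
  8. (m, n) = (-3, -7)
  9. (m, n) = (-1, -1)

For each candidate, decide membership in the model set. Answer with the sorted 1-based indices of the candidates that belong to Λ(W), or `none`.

Numerically τ ≈ 2.4142 and τ' = −1/τ ≈ -0.4142.
#1 (-4,-6): internal coord -4 + (-6)·τ' = -1.5147; -1.5147 ∉ [-0.8, -0.2) → out
#2 (7,17): internal coord 7 + (17)·τ' = -0.0416; -0.0416 ∉ [-0.8, -0.2) → out
#3 (-8,-17): internal coord -8 + (-17)·τ' = -0.9584; -0.9584 ∉ [-0.8, -0.2) → out
#4 (6,16): internal coord 6 + (16)·τ' = -0.6274; -0.6274 ∈ [-0.8, -0.2) → IN Λ
#5 (-5,-12): internal coord -5 + (-12)·τ' = -0.0294; -0.0294 ∉ [-0.8, -0.2) → out
#6 (1,13): internal coord 1 + (13)·τ' = -4.3848; -4.3848 ∉ [-0.8, -0.2) → out
#7 (-3,-6): internal coord -3 + (-6)·τ' = -0.5147; -0.5147 ∈ [-0.8, -0.2) → IN Λ
#8 (-3,-7): internal coord -3 + (-7)·τ' = -0.1005; -0.1005 ∉ [-0.8, -0.2) → out
#9 (-1,-1): internal coord -1 + (-1)·τ' = -0.5858; -0.5858 ∈ [-0.8, -0.2) → IN Λ

4, 7, 9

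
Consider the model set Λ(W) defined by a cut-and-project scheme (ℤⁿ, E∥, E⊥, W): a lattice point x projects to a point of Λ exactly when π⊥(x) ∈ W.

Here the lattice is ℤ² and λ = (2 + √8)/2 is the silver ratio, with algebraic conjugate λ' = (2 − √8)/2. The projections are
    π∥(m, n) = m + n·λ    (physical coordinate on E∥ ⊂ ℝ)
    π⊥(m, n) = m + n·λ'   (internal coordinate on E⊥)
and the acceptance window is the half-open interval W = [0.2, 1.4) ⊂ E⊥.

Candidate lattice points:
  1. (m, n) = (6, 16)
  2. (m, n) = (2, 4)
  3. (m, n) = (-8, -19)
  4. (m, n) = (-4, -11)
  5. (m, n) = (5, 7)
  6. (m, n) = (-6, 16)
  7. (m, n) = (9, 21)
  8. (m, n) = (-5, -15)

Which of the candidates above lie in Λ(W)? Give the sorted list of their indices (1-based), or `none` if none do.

2, 4, 7, 8

Numerically λ ≈ 2.4142 and λ' = −1/λ ≈ -0.4142.
candidate 1: (m,n)=(6,16) → π∥ = 6+16·λ ≈ 44.6274, π⊥ = 6+16·λ' ≈ -0.6274 ∉ [0.2, 1.4) ⇒ out
candidate 2: (m,n)=(2,4) → π∥ = 2+4·λ ≈ 11.6569, π⊥ = 2+4·λ' ≈ 0.3431 ∈ [0.2, 1.4) ⇒ IN Λ
candidate 3: (m,n)=(-8,-19) → π∥ = -8-19·λ ≈ -53.8701, π⊥ = -8-19·λ' ≈ -0.1299 ∉ [0.2, 1.4) ⇒ out
candidate 4: (m,n)=(-4,-11) → π∥ = -4-11·λ ≈ -30.5563, π⊥ = -4-11·λ' ≈ 0.5563 ∈ [0.2, 1.4) ⇒ IN Λ
candidate 5: (m,n)=(5,7) → π∥ = 5+7·λ ≈ 21.8995, π⊥ = 5+7·λ' ≈ 2.1005 ∉ [0.2, 1.4) ⇒ out
candidate 6: (m,n)=(-6,16) → π∥ = -6+16·λ ≈ 32.6274, π⊥ = -6+16·λ' ≈ -12.6274 ∉ [0.2, 1.4) ⇒ out
candidate 7: (m,n)=(9,21) → π∥ = 9+21·λ ≈ 59.6985, π⊥ = 9+21·λ' ≈ 0.3015 ∈ [0.2, 1.4) ⇒ IN Λ
candidate 8: (m,n)=(-5,-15) → π∥ = -5-15·λ ≈ -41.2132, π⊥ = -5-15·λ' ≈ 1.2132 ∈ [0.2, 1.4) ⇒ IN Λ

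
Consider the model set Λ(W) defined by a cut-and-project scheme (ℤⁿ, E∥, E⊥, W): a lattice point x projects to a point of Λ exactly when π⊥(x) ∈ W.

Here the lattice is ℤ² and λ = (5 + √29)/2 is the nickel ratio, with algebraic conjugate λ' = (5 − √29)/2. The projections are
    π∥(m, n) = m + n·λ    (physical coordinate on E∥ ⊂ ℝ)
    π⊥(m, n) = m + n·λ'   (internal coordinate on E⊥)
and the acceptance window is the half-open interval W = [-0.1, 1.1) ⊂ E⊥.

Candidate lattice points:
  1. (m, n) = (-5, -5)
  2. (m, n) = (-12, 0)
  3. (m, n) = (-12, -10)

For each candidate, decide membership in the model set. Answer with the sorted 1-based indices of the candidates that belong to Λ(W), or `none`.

Numerically λ ≈ 5.1926 and λ' = −1/λ ≈ -0.1926.
candidate 1: (m,n)=(-5,-5) → π∥ = -5-5·λ ≈ -30.9629, π⊥ = -5-5·λ' ≈ -4.0371 ∉ [-0.1, 1.1) ⇒ out
candidate 2: (m,n)=(-12,0) → π∥ = -12+0·λ ≈ -12.0000, π⊥ = -12+0·λ' ≈ -12.0000 ∉ [-0.1, 1.1) ⇒ out
candidate 3: (m,n)=(-12,-10) → π∥ = -12-10·λ ≈ -63.9258, π⊥ = -12-10·λ' ≈ -10.0742 ∉ [-0.1, 1.1) ⇒ out

none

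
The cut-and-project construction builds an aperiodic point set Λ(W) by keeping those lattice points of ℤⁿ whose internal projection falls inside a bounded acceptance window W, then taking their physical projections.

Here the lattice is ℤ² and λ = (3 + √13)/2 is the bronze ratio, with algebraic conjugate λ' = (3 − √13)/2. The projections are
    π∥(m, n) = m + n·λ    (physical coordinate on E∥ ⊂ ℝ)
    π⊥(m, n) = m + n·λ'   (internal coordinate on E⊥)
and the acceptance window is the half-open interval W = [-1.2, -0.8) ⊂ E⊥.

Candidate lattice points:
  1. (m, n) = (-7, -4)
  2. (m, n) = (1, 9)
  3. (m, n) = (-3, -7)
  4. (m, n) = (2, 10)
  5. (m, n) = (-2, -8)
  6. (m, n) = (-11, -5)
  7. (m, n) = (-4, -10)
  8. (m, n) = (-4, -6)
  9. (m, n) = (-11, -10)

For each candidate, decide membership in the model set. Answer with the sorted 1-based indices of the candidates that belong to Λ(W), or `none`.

3, 4, 7

Compute λ' = (3−√13)/2 = -0.3028, so π⊥(m,n) = m -0.3028·n.
candidate 1: (m,n)=(-7,-4) → π∥ = -7-4·λ ≈ -20.2111, π⊥ = -7-4·λ' ≈ -5.7889 ∉ [-1.2, -0.8) ⇒ out
candidate 2: (m,n)=(1,9) → π∥ = 1+9·λ ≈ 30.7250, π⊥ = 1+9·λ' ≈ -1.7250 ∉ [-1.2, -0.8) ⇒ out
candidate 3: (m,n)=(-3,-7) → π∥ = -3-7·λ ≈ -26.1194, π⊥ = -3-7·λ' ≈ -0.8806 ∈ [-1.2, -0.8) ⇒ IN Λ
candidate 4: (m,n)=(2,10) → π∥ = 2+10·λ ≈ 35.0278, π⊥ = 2+10·λ' ≈ -1.0278 ∈ [-1.2, -0.8) ⇒ IN Λ
candidate 5: (m,n)=(-2,-8) → π∥ = -2-8·λ ≈ -28.4222, π⊥ = -2-8·λ' ≈ 0.4222 ∉ [-1.2, -0.8) ⇒ out
candidate 6: (m,n)=(-11,-5) → π∥ = -11-5·λ ≈ -27.5139, π⊥ = -11-5·λ' ≈ -9.4861 ∉ [-1.2, -0.8) ⇒ out
candidate 7: (m,n)=(-4,-10) → π∥ = -4-10·λ ≈ -37.0278, π⊥ = -4-10·λ' ≈ -0.9722 ∈ [-1.2, -0.8) ⇒ IN Λ
candidate 8: (m,n)=(-4,-6) → π∥ = -4-6·λ ≈ -23.8167, π⊥ = -4-6·λ' ≈ -2.1833 ∉ [-1.2, -0.8) ⇒ out
candidate 9: (m,n)=(-11,-10) → π∥ = -11-10·λ ≈ -44.0278, π⊥ = -11-10·λ' ≈ -7.9722 ∉ [-1.2, -0.8) ⇒ out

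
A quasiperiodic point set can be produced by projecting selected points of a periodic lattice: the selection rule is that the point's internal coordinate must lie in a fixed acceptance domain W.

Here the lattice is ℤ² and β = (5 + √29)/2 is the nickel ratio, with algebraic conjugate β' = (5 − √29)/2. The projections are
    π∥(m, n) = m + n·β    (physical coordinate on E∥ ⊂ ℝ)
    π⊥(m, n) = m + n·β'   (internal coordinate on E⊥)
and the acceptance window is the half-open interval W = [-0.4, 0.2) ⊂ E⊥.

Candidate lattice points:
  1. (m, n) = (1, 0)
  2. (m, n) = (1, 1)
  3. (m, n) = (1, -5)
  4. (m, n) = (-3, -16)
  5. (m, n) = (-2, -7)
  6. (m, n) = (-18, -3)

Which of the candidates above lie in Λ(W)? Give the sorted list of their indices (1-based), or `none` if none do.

Numerically β ≈ 5.19258 and β' = −1/β ≈ -0.19258.
#1 (1,0): internal coord 1 + (0)·β' = +1.00000; +1.00000 ∉ [-0.4, 0.2) → out
#2 (1,1): internal coord 1 + (1)·β' = +0.80742; +0.80742 ∉ [-0.4, 0.2) → out
#3 (1,-5): internal coord 1 + (-5)·β' = +1.96291; +1.96291 ∉ [-0.4, 0.2) → out
#4 (-3,-16): internal coord -3 + (-16)·β' = +0.08132; +0.08132 ∈ [-0.4, 0.2) → IN Λ
#5 (-2,-7): internal coord -2 + (-7)·β' = -0.65192; -0.65192 ∉ [-0.4, 0.2) → out
#6 (-18,-3): internal coord -18 + (-3)·β' = -17.42225; -17.42225 ∉ [-0.4, 0.2) → out

4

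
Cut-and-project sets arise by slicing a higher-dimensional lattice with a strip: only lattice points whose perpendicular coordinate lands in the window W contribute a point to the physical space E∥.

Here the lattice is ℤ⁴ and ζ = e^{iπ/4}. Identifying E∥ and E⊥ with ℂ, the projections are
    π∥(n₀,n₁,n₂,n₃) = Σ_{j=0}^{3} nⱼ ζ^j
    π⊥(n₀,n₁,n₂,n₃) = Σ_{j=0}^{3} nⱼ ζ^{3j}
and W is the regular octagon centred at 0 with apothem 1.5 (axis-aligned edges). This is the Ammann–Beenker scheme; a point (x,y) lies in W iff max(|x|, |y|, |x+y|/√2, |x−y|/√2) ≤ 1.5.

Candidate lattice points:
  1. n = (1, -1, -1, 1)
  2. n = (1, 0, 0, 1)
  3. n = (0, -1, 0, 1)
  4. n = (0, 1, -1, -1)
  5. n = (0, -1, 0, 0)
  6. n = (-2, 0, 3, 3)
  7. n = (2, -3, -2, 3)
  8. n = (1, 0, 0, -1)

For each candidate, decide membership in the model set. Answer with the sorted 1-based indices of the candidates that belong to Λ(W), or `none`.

Internal map: ζ^{3j} for j=0..3 gives (1,0), (−√2/2,√2/2), (0,−1), (√2/2,√2/2).
candidate 1: n = (1, -1, -1, 1) → π⊥ ≈ (+2.414214, +1.000000); max(|x|,|y|,|x±y|/√2) = 2.414214 > 1.5 ⇒ ∉ W
candidate 2: n = (1, 0, 0, 1) → π⊥ ≈ (+1.707107, +0.707107); max(|x|,|y|,|x±y|/√2) = 1.707107 > 1.5 ⇒ ∉ W
candidate 3: n = (0, -1, 0, 1) → π⊥ ≈ (+1.414214, +0.000000); max(|x|,|y|,|x±y|/√2) = 1.414214 ≤ 1.5 ⇒ ∈ W
candidate 4: n = (0, 1, -1, -1) → π⊥ ≈ (-1.414214, +1.000000); max(|x|,|y|,|x±y|/√2) = 1.707107 > 1.5 ⇒ ∉ W
candidate 5: n = (0, -1, 0, 0) → π⊥ ≈ (+0.707107, -0.707107); max(|x|,|y|,|x±y|/√2) = 1.000000 ≤ 1.5 ⇒ ∈ W
candidate 6: n = (-2, 0, 3, 3) → π⊥ ≈ (+0.121320, -0.878680); max(|x|,|y|,|x±y|/√2) = 0.878680 ≤ 1.5 ⇒ ∈ W
candidate 7: n = (2, -3, -2, 3) → π⊥ ≈ (+6.242641, +2.000000); max(|x|,|y|,|x±y|/√2) = 6.242641 > 1.5 ⇒ ∉ W
candidate 8: n = (1, 0, 0, -1) → π⊥ ≈ (+0.292893, -0.707107); max(|x|,|y|,|x±y|/√2) = 0.707107 ≤ 1.5 ⇒ ∈ W

3, 5, 6, 8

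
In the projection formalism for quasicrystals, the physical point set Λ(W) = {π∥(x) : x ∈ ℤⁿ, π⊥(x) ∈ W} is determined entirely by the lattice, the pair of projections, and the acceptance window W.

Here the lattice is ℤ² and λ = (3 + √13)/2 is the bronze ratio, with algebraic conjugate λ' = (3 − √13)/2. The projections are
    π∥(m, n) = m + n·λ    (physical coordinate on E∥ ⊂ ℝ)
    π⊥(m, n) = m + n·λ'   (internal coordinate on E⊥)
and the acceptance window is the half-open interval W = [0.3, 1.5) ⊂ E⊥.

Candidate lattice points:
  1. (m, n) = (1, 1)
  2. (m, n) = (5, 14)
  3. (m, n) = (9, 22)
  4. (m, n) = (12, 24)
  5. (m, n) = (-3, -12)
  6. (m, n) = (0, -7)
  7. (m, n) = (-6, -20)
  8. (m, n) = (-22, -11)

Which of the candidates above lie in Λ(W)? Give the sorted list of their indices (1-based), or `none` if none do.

λ' = (3−√13)/2 ≈ -0.30278.
candidate 1: (m,n)=(1,1) → π∥ = 1+1·λ ≈ 4.30278, π⊥ = 1+1·λ' ≈ 0.69722 ∈ [0.3, 1.5) ⇒ IN Λ
candidate 2: (m,n)=(5,14) → π∥ = 5+14·λ ≈ 51.23886, π⊥ = 5+14·λ' ≈ 0.76114 ∈ [0.3, 1.5) ⇒ IN Λ
candidate 3: (m,n)=(9,22) → π∥ = 9+22·λ ≈ 81.66106, π⊥ = 9+22·λ' ≈ 2.33894 ∉ [0.3, 1.5) ⇒ out
candidate 4: (m,n)=(12,24) → π∥ = 12+24·λ ≈ 91.26662, π⊥ = 12+24·λ' ≈ 4.73338 ∉ [0.3, 1.5) ⇒ out
candidate 5: (m,n)=(-3,-12) → π∥ = -3-12·λ ≈ -42.63331, π⊥ = -3-12·λ' ≈ 0.63331 ∈ [0.3, 1.5) ⇒ IN Λ
candidate 6: (m,n)=(0,-7) → π∥ = 0-7·λ ≈ -23.11943, π⊥ = 0-7·λ' ≈ 2.11943 ∉ [0.3, 1.5) ⇒ out
candidate 7: (m,n)=(-6,-20) → π∥ = -6-20·λ ≈ -72.05551, π⊥ = -6-20·λ' ≈ 0.05551 ∉ [0.3, 1.5) ⇒ out
candidate 8: (m,n)=(-22,-11) → π∥ = -22-11·λ ≈ -58.33053, π⊥ = -22-11·λ' ≈ -18.66947 ∉ [0.3, 1.5) ⇒ out

1, 2, 5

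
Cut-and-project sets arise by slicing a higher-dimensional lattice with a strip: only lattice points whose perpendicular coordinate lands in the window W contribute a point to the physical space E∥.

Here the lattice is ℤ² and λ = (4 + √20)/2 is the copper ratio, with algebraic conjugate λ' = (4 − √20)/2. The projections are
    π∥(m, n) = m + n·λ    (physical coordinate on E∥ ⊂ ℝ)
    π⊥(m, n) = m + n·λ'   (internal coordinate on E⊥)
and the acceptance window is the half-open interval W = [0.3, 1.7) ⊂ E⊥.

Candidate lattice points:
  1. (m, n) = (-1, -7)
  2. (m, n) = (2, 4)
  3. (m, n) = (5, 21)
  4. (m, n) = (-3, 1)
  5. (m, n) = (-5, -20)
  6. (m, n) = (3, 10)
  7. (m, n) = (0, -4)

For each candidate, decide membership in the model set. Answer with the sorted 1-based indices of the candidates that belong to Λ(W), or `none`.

Numerically λ ≈ 4.23607 and λ' = −1/λ ≈ -0.23607.
candidate 1: (m,n)=(-1,-7) → π∥ = -1-7·λ ≈ -30.65248, π⊥ = -1-7·λ' ≈ 0.65248 ∈ [0.3, 1.7) ⇒ IN Λ
candidate 2: (m,n)=(2,4) → π∥ = 2+4·λ ≈ 18.94427, π⊥ = 2+4·λ' ≈ 1.05573 ∈ [0.3, 1.7) ⇒ IN Λ
candidate 3: (m,n)=(5,21) → π∥ = 5+21·λ ≈ 93.95743, π⊥ = 5+21·λ' ≈ 0.04257 ∉ [0.3, 1.7) ⇒ out
candidate 4: (m,n)=(-3,1) → π∥ = -3+1·λ ≈ 1.23607, π⊥ = -3+1·λ' ≈ -3.23607 ∉ [0.3, 1.7) ⇒ out
candidate 5: (m,n)=(-5,-20) → π∥ = -5-20·λ ≈ -89.72136, π⊥ = -5-20·λ' ≈ -0.27864 ∉ [0.3, 1.7) ⇒ out
candidate 6: (m,n)=(3,10) → π∥ = 3+10·λ ≈ 45.36068, π⊥ = 3+10·λ' ≈ 0.63932 ∈ [0.3, 1.7) ⇒ IN Λ
candidate 7: (m,n)=(0,-4) → π∥ = 0-4·λ ≈ -16.94427, π⊥ = 0-4·λ' ≈ 0.94427 ∈ [0.3, 1.7) ⇒ IN Λ

1, 2, 6, 7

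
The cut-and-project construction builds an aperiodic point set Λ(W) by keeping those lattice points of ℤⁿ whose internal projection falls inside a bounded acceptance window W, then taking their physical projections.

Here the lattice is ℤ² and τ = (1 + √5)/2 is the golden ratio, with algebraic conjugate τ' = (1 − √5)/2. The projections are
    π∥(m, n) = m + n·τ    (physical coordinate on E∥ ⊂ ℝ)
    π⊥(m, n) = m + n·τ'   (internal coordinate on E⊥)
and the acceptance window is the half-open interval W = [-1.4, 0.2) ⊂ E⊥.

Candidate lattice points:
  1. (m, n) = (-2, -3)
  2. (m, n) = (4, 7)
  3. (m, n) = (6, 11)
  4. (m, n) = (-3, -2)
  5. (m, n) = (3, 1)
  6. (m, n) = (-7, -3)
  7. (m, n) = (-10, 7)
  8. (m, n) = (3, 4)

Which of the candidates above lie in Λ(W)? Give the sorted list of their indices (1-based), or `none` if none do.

1, 2, 3

Compute τ' = (1−√5)/2 = -0.618034, so π⊥(m,n) = m -0.618034·n.
#1 (-2,-3): internal coord -2 + (-3)·τ' = -0.145898; -0.145898 ∈ [-1.4, 0.2) → IN Λ
#2 (4,7): internal coord 4 + (7)·τ' = -0.326238; -0.326238 ∈ [-1.4, 0.2) → IN Λ
#3 (6,11): internal coord 6 + (11)·τ' = -0.798374; -0.798374 ∈ [-1.4, 0.2) → IN Λ
#4 (-3,-2): internal coord -3 + (-2)·τ' = -1.763932; -1.763932 ∉ [-1.4, 0.2) → out
#5 (3,1): internal coord 3 + (1)·τ' = +2.381966; +2.381966 ∉ [-1.4, 0.2) → out
#6 (-7,-3): internal coord -7 + (-3)·τ' = -5.145898; -5.145898 ∉ [-1.4, 0.2) → out
#7 (-10,7): internal coord -10 + (7)·τ' = -14.326238; -14.326238 ∉ [-1.4, 0.2) → out
#8 (3,4): internal coord 3 + (4)·τ' = +0.527864; +0.527864 ∉ [-1.4, 0.2) → out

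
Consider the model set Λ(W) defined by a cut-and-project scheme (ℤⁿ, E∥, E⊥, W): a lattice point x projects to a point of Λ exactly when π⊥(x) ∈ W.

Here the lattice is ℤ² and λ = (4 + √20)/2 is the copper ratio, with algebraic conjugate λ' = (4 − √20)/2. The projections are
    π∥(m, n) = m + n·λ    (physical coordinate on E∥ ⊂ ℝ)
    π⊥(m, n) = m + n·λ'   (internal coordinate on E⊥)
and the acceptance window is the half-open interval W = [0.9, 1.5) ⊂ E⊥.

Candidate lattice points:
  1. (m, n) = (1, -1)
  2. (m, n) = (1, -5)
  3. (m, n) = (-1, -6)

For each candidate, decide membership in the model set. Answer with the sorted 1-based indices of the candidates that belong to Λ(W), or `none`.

Numerically λ ≈ 4.236068 and λ' = −1/λ ≈ -0.236068.
candidate 1: (m,n)=(1,-1) → π∥ = 1-1·λ ≈ -3.236068, π⊥ = 1-1·λ' ≈ 1.236068 ∈ [0.9, 1.5) ⇒ IN Λ
candidate 2: (m,n)=(1,-5) → π∥ = 1-5·λ ≈ -20.180340, π⊥ = 1-5·λ' ≈ 2.180340 ∉ [0.9, 1.5) ⇒ out
candidate 3: (m,n)=(-1,-6) → π∥ = -1-6·λ ≈ -26.416408, π⊥ = -1-6·λ' ≈ 0.416408 ∉ [0.9, 1.5) ⇒ out

1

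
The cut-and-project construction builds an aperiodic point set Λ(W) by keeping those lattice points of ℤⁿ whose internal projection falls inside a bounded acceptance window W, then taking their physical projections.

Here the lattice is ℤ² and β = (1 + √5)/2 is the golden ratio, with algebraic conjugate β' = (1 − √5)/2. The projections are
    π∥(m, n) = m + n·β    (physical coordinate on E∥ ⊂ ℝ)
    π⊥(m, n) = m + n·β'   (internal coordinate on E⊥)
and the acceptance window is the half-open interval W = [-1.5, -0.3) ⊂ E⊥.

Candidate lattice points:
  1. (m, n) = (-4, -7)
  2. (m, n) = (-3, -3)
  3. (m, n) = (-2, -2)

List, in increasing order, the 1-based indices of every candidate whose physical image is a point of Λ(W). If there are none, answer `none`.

β' = (1−√5)/2 ≈ -0.618034.
candidate 1: (m,n)=(-4,-7) → π∥ = -4-7·β ≈ -15.326238, π⊥ = -4-7·β' ≈ 0.326238 ∉ [-1.5, -0.3) ⇒ out
candidate 2: (m,n)=(-3,-3) → π∥ = -3-3·β ≈ -7.854102, π⊥ = -3-3·β' ≈ -1.145898 ∈ [-1.5, -0.3) ⇒ IN Λ
candidate 3: (m,n)=(-2,-2) → π∥ = -2-2·β ≈ -5.236068, π⊥ = -2-2·β' ≈ -0.763932 ∈ [-1.5, -0.3) ⇒ IN Λ

2, 3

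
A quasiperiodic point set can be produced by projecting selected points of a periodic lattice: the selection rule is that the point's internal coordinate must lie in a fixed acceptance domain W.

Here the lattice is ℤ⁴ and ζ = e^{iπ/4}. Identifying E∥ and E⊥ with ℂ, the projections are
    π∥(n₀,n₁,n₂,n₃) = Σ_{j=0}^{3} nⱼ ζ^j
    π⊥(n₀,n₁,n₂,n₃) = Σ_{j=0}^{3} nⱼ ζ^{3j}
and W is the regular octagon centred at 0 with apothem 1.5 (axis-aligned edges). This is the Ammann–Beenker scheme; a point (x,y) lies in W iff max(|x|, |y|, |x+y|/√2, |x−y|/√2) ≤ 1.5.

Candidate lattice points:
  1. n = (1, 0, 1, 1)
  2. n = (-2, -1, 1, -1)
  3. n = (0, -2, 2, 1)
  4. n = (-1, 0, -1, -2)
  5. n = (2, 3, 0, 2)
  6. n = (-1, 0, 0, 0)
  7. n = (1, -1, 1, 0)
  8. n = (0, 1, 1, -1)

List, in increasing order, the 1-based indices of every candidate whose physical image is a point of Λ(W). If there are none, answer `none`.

Internal map: ζ^{3j} for j=0..3 gives (1,0), (−√2/2,√2/2), (0,−1), (√2/2,√2/2).
#1 (1, 0, 1, 1): internal (1.707107, -0.292893); octagon support 1.707107 vs apothem 1.5 → ∉ W
#2 (-2, -1, 1, -1): internal (-2.000000, -2.414214); octagon support 3.121320 vs apothem 1.5 → ∉ W
#3 (0, -2, 2, 1): internal (2.121320, -2.707107); octagon support 3.414214 vs apothem 1.5 → ∉ W
#4 (-1, 0, -1, -2): internal (-2.414214, -0.414214); octagon support 2.414214 vs apothem 1.5 → ∉ W
#5 (2, 3, 0, 2): internal (1.292893, 3.535534); octagon support 3.535534 vs apothem 1.5 → ∉ W
#6 (-1, 0, 0, 0): internal (-1.000000, 0.000000); octagon support 1.000000 vs apothem 1.5 → ∈ W
#7 (1, -1, 1, 0): internal (1.707107, -1.707107); octagon support 2.414214 vs apothem 1.5 → ∉ W
#8 (0, 1, 1, -1): internal (-1.414214, -1.000000); octagon support 1.707107 vs apothem 1.5 → ∉ W

6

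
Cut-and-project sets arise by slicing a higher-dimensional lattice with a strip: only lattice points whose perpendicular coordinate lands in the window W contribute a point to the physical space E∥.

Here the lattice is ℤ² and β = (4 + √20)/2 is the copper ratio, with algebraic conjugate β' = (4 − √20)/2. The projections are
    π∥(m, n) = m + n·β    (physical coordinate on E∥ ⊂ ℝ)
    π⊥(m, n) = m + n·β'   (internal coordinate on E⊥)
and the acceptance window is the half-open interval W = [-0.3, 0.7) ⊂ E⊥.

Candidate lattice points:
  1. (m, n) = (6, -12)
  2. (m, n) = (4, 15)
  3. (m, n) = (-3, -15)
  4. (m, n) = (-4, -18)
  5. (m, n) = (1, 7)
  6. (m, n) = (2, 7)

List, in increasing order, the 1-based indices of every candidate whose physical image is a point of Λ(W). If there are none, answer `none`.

2, 3, 4, 6

Numerically β ≈ 4.23607 and β' = −1/β ≈ -0.23607.
candidate 1: (m,n)=(6,-12) → π∥ = 6-12·β ≈ -44.83282, π⊥ = 6-12·β' ≈ 8.83282 ∉ [-0.3, 0.7) ⇒ out
candidate 2: (m,n)=(4,15) → π∥ = 4+15·β ≈ 67.54102, π⊥ = 4+15·β' ≈ 0.45898 ∈ [-0.3, 0.7) ⇒ IN Λ
candidate 3: (m,n)=(-3,-15) → π∥ = -3-15·β ≈ -66.54102, π⊥ = -3-15·β' ≈ 0.54102 ∈ [-0.3, 0.7) ⇒ IN Λ
candidate 4: (m,n)=(-4,-18) → π∥ = -4-18·β ≈ -80.24922, π⊥ = -4-18·β' ≈ 0.24922 ∈ [-0.3, 0.7) ⇒ IN Λ
candidate 5: (m,n)=(1,7) → π∥ = 1+7·β ≈ 30.65248, π⊥ = 1+7·β' ≈ -0.65248 ∉ [-0.3, 0.7) ⇒ out
candidate 6: (m,n)=(2,7) → π∥ = 2+7·β ≈ 31.65248, π⊥ = 2+7·β' ≈ 0.34752 ∈ [-0.3, 0.7) ⇒ IN Λ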